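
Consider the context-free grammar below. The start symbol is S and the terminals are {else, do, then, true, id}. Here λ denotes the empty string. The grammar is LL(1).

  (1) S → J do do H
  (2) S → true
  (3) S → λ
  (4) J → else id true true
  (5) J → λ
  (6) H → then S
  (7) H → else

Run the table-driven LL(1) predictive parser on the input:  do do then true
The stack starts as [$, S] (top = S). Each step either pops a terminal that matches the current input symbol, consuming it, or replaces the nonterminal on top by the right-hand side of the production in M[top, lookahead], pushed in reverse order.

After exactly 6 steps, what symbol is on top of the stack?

S

step 1: stack=$ S  input=do do then true $  — expand S → J do do H
step 2: stack=$ H do do J  input=do do then true $  — expand J → λ
step 3: stack=$ H do do  input=do do then true $  — match do
step 4: stack=$ H do  input=do then true $  — match do
step 5: stack=$ H  input=then true $  — expand H → then S
step 6: stack=$ S then  input=then true $  — match then
Stack after step 6: $ S (top = S).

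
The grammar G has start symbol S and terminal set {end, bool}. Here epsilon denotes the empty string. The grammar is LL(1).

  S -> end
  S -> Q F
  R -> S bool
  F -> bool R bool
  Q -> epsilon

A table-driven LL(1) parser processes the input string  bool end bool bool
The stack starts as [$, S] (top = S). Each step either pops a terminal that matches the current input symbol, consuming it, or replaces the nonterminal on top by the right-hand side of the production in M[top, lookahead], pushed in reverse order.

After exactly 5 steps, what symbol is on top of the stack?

S

step 1: stack=$ S  input=bool end bool bool $  — expand S -> Q F
step 2: stack=$ F Q  input=bool end bool bool $  — expand Q -> epsilon
step 3: stack=$ F  input=bool end bool bool $  — expand F -> bool R bool
step 4: stack=$ bool R bool  input=bool end bool bool $  — match bool
step 5: stack=$ bool R  input=end bool bool $  — expand R -> S bool
Stack after step 5: $ bool bool S (top = S).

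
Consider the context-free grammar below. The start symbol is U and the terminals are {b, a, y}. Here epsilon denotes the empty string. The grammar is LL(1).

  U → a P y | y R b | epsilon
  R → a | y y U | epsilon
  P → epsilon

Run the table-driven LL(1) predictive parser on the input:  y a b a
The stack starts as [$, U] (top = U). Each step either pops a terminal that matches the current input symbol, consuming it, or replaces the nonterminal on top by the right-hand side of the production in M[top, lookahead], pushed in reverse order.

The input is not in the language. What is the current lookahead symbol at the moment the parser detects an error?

     Stack    Input      Action
  1  $ U      y a b a $  expand U → y R b
  2  $ b R y  y a b a $  match y
  3  $ b R    a b a $    expand R → a
  4  $ b a    a b a $    match a
  5  $ b      b a $      match b
  6  $        a $        error: stack empty but input remains

a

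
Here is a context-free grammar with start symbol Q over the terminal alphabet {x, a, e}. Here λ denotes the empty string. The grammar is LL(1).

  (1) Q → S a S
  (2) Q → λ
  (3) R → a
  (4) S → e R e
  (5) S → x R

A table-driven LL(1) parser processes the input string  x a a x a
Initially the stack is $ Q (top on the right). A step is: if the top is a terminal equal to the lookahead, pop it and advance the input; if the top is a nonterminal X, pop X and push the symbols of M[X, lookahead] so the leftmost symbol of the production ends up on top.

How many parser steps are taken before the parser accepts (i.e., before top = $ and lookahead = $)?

      Stack      Input        Action
   1  $ Q        x a a x a $  expand Q → S a S
   2  $ S a S    x a a x a $  expand S → x R
   3  $ S a R x  x a a x a $  match x
   4  $ S a R    a a x a $    expand R → a
   5  $ S a a    a a x a $    match a
   6  $ S a      a x a $      match a
   7  $ S        x a $        expand S → x R
   8  $ R x      x a $        match x
   9  $ R        a $          expand R → a
  10  $ a        a $          match a
Accept reached after 10 steps.

10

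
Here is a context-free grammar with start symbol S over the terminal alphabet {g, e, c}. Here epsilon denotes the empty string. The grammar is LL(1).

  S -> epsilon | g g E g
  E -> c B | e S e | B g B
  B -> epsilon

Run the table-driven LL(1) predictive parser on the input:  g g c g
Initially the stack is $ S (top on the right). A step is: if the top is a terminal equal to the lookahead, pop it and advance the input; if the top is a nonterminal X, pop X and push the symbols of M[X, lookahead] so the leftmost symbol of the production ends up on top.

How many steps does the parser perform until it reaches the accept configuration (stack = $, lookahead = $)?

7

step 1: stack=$ S  input=g g c g $  — expand S -> g g E g
step 2: stack=$ g E g g  input=g g c g $  — match g
step 3: stack=$ g E g  input=g c g $  — match g
step 4: stack=$ g E  input=c g $  — expand E -> c B
step 5: stack=$ g B c  input=c g $  — match c
step 6: stack=$ g B  input=g $  — expand B -> epsilon
step 7: stack=$ g  input=g $  — match g
Accept reached after 7 steps.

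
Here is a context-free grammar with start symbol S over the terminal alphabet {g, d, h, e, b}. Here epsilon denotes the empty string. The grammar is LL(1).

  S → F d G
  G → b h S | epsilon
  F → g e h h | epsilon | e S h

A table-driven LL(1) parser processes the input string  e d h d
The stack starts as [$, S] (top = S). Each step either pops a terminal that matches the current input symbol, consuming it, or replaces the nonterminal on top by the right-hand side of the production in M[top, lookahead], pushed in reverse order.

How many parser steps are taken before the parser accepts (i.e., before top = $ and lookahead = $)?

step 1: stack=$ S  input=e d h d $  — expand S → F d G
step 2: stack=$ G d F  input=e d h d $  — expand F → e S h
step 3: stack=$ G d h S e  input=e d h d $  — match e
step 4: stack=$ G d h S  input=d h d $  — expand S → F d G
step 5: stack=$ G d h G d F  input=d h d $  — expand F → epsilon
step 6: stack=$ G d h G d  input=d h d $  — match d
step 7: stack=$ G d h G  input=h d $  — expand G → epsilon
step 8: stack=$ G d h  input=h d $  — match h
step 9: stack=$ G d  input=d $  — match d
step 10: stack=$ G  input=$  — expand G → epsilon
Accept reached after 10 steps.

10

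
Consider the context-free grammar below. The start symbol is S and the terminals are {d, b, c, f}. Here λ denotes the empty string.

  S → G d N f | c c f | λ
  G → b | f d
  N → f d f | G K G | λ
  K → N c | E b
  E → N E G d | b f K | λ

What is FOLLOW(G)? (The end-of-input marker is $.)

FIRST(G): from G→b we get {b}; from G→f d we get {f}. So FIRST(G) = {b, f}.
FIRST(S): from S→G d N f we get {b, f}; from S→c c f we get {c}; from S→λ we get {λ}. So FIRST(S) = {λ, b, c, f}.
FIRST(N): from N→f d f we get {f}; from N→G K G we get {b, f}; from N→λ we get {λ}. So FIRST(N) = {λ, b, f}.
FIRST(E): from E→N E G d we get {b, f}; from E→b f K we get {b}; from E→λ we get {λ}. So FIRST(E) = {λ, b, f}.
FIRST(K): from K→N c we get {b, c, f}; from K→E b we get {b, f}. So FIRST(K) = {b, c, f}.
FOLLOW(S) includes $ since S is the start symbol.
FOLLOW(S): S appears on no right-hand side. Thus FOLLOW(S) = {$}.
FOLLOW(N): in S→G d N f, N is followed by f with FIRST {f}; in K→N c, N is followed by c with FIRST {c}; in E→N E G d, N is followed by E G d with FIRST {b, f}. Thus FOLLOW(N) = {b, c, f}.
FOLLOW(G): in S→G d N f, G is followed by d N f with FIRST {d}; in N→G K G (occurrence 1), G is followed by K G with FIRST {b, c, f}; in N→G K G (occurrence 2), the suffix after G is empty, so FOLLOW(G) ⊇ FOLLOW(N) = {b, c, f}; in E→N E G d, G is followed by d with FIRST {d}. Thus FOLLOW(G) = {b, c, d, f}.
FOLLOW(E): in K→E b, E is followed by b with FIRST {b}; in E→N E G d, E is followed by G d with FIRST {b, f}. Thus FOLLOW(E) = {b, f}.
FOLLOW(K): in N→G K G, K is followed by G with FIRST {b, f}; in E→b f K, the suffix after K is empty, so FOLLOW(K) ⊇ FOLLOW(E) = {b, f}. Thus FOLLOW(K) = {b, f}.

{b, c, d, f}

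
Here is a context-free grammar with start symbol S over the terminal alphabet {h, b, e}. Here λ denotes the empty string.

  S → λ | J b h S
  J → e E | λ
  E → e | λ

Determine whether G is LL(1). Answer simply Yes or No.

FIRST(S) = {λ, b, e}
FIRST(J) = {λ, e}
FIRST(E) = {λ, e}
FOLLOW(S) = {$}
FOLLOW(J) = {b}
FOLLOW(E) = {b}
Each cell of M receives at most one production.

Yes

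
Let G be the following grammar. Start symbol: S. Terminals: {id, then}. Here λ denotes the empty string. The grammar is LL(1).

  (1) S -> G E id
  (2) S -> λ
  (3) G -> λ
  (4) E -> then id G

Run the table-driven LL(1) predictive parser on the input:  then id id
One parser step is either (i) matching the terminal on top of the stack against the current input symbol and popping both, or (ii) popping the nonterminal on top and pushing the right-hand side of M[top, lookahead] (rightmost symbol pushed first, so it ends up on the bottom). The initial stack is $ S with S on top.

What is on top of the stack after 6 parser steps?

step 1: stack=$ S  input=then id id $  — expand S -> G E id
step 2: stack=$ id E G  input=then id id $  — expand G -> λ
step 3: stack=$ id E  input=then id id $  — expand E -> then id G
step 4: stack=$ id G id then  input=then id id $  — match then
step 5: stack=$ id G id  input=id id $  — match id
step 6: stack=$ id G  input=id $  — expand G -> λ
Stack after step 6: $ id (top = id).

id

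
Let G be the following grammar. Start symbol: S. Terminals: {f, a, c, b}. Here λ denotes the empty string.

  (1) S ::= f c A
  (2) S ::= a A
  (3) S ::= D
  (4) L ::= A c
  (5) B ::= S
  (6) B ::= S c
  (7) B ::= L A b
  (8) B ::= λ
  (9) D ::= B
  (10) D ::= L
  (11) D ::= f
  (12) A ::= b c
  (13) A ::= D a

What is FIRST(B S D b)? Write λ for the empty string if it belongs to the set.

{a, b, c, f}

FIRST(S): from S::=f c A we get {f}; from S::=a A we get {a}; from S::=D we get {λ, a, b, c, f}. So FIRST(S) = {λ, a, b, c, f}.
FIRST(L): from L::=A c we get {a, b, c, f}. So FIRST(L) = {a, b, c, f}.
FIRST(B): from B::=S we get {λ, a, b, c, f}; from B::=S c we get {a, b, c, f}; from B::=L A b we get {a, b, c, f}; from B::=λ we get {λ}. So FIRST(B) = {λ, a, b, c, f}.
FIRST(D): from D::=B we get {λ, a, b, c, f}; from D::=L we get {a, b, c, f}; from D::=f we get {f}. So FIRST(D) = {λ, a, b, c, f}.
FIRST(A): from A::=b c we get {b}; from A::=D a we get {a, b, c, f}. So FIRST(A) = {a, b, c, f}.
FIRST(B S D b): take FIRST of each symbol in turn, carrying on past any symbol whose FIRST contains λ; result {a, b, c, f}.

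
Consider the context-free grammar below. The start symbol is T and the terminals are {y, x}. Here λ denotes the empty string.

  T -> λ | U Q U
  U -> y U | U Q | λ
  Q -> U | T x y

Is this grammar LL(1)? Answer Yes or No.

No

FIRST(T) = {λ, x, y}
FIRST(U) = {λ, x, y}
FIRST(Q) = {λ, x, y}
FOLLOW(T) = {$, x}
FOLLOW(U) = {$, x, y}
FOLLOW(Q) = {$, x, y}
Cell M[Q, x] receives both Q -> U and Q -> T x y — the grammar is not LL(1).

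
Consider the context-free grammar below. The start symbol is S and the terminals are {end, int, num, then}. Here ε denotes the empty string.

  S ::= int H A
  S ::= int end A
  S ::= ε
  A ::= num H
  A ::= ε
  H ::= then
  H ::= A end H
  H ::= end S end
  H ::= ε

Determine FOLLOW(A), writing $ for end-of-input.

{$, end}

FIRST(S) = {ε, int}
FIRST(A) = {ε, num}
FIRST(H) = {ε, end, num, then}  (via A end H)
FOLLOW(S) includes $ since S is the start symbol.
FOLLOW(S): in H::=end S end, S is followed by end with FIRST {end}. Thus FOLLOW(S) = {$, end}.
FOLLOW(A): in S::=int H A, the suffix after A is empty, so FOLLOW(A) ⊇ FOLLOW(S) = {$, end}; in S::=int end A, the suffix after A is empty, so FOLLOW(A) ⊇ FOLLOW(S) = {$, end}; in H::=A end H, A is followed by end H with FIRST {end}. Thus FOLLOW(A) = {$, end}.
FOLLOW(H): in S::=int H A, H is followed by A with FIRST {ε, num}; in S::=int H A, the suffix after H is nullable, so FOLLOW(H) ⊇ FOLLOW(S) = {$, end}; in A::=num H, the suffix after H is empty, so FOLLOW(H) ⊇ FOLLOW(A) = {$, end}; in H::=A end H, the suffix after H is empty (adds nothing new). Thus FOLLOW(H) = {$, end, num}.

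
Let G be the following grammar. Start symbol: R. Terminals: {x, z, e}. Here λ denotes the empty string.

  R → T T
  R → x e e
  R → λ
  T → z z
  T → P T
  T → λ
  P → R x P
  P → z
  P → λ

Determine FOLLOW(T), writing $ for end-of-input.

{$, x, z}

FIRST(R) = {λ, x, z}  (via T T)
FIRST(P) = {λ, x, z}  (via R x P)
FIRST(T) = {λ, x, z}  (via P T)
FOLLOW(R) includes $ since R is the start symbol.
FOLLOW(R): in P→R x P, R is followed by x P with FIRST {x}. Thus FOLLOW(R) = {$, x}.
FOLLOW(T): in R→T T (occurrence 1), T is followed by T with FIRST {λ, x, z}; in R→T T (occurrence 1), the suffix after T is nullable, so FOLLOW(T) ⊇ FOLLOW(R) = {$, x}; in R→T T (occurrence 2), the suffix after T is empty, so FOLLOW(T) ⊇ FOLLOW(R) = {$, x}; in T→P T, the suffix after T is empty (adds nothing new). Thus FOLLOW(T) = {$, x, z}.
FOLLOW(P): in T→P T, P is followed by T with FIRST {λ, x, z}; in T→P T, the suffix after P is nullable, so FOLLOW(P) ⊇ FOLLOW(T) = {$, x, z}; in P→R x P, the suffix after P is empty (adds nothing new). Thus FOLLOW(P) = {$, x, z}.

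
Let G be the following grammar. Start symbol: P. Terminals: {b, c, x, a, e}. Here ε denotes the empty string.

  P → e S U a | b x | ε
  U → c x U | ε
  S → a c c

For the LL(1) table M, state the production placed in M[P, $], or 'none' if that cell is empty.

FIRST(P) = {ε, b, e}
FIRST(U) = {ε, c}
FIRST(S) = {a}
FOLLOW(P) includes $ since P is the start symbol.
FOLLOW(P): P appears on no right-hand side. Thus FOLLOW(P) = {$}.
For P → e S U a: FIRST(e S U a) = {e}, so it goes in M[P, t] for t ∈ {e}.
For P → b x: FIRST(b x) = {b}, so it goes in M[P, t] for t ∈ {b}.
For P → ε: FIRST(ε) = {ε}, so it goes in M[P, t] for t ∈ {}; since ε ∈ FIRST, also for every t ∈ FOLLOW(P) = {$}.

P → ε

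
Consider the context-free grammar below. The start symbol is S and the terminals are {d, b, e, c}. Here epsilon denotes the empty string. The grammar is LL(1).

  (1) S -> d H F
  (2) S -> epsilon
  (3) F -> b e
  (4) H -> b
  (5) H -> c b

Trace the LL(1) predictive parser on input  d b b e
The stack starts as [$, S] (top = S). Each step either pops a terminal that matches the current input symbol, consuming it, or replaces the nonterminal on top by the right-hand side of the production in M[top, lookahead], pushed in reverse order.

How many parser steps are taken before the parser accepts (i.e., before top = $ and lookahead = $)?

     Stack    Input      Action
  1  $ S      d b b e $  expand S -> d H F
  2  $ F H d  d b b e $  match d
  3  $ F H    b b e $    expand H -> b
  4  $ F b    b b e $    match b
  5  $ F      b e $      expand F -> b e
  6  $ e b    b e $      match b
  7  $ e      e $        match e
Accept reached after 7 steps.

7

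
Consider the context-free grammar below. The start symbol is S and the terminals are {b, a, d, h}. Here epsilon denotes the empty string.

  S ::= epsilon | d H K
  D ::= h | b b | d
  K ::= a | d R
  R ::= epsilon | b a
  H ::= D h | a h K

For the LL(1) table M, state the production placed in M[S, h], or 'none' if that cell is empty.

FIRST(S): from S::=epsilon we get {epsilon}; from S::=d H K we get {d}. So FIRST(S) = {epsilon, d}.
FIRST(D): from D::=h we get {h}; from D::=b b we get {b}; from D::=d we get {d}. So FIRST(D) = {b, d, h}.
FIRST(K): from K::=a we get {a}; from K::=d R we get {d}. So FIRST(K) = {a, d}.
FIRST(R): from R::=epsilon we get {epsilon}; from R::=b a we get {b}. So FIRST(R) = {epsilon, b}.
FIRST(H): from H::=D h we get {b, d, h}; from H::=a h K we get {a}. So FIRST(H) = {a, b, d, h}.
FOLLOW(S) includes $ since S is the start symbol.
FOLLOW(S): S appears on no right-hand side. Thus FOLLOW(S) = {$}.
For S ::= epsilon: FIRST(epsilon) = {epsilon}, so it goes in M[S, t] for t ∈ {}; since epsilon ∈ FIRST, also for every t ∈ FOLLOW(S) = {$}.
For S ::= d H K: FIRST(d H K) = {d}, so it goes in M[S, t] for t ∈ {d}.
None of these place a production in M[S, h].

none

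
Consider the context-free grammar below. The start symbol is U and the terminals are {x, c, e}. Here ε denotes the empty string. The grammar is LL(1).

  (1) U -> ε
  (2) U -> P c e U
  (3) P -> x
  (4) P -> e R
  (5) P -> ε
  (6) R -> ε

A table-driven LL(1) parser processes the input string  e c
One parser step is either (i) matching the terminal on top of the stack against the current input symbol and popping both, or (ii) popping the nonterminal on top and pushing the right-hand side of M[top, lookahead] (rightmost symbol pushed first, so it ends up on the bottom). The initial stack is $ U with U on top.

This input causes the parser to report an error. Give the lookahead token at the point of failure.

step 1: stack=$ U  input=e c $  — expand U -> P c e U
step 2: stack=$ U e c P  input=e c $  — expand P -> e R
step 3: stack=$ U e c R e  input=e c $  — match e
step 4: stack=$ U e c R  input=c $  — expand R -> ε
step 5: stack=$ U e c  input=c $  — match c
step 6: stack=$ U e  input=$  — error: top is terminal e but lookahead is $

$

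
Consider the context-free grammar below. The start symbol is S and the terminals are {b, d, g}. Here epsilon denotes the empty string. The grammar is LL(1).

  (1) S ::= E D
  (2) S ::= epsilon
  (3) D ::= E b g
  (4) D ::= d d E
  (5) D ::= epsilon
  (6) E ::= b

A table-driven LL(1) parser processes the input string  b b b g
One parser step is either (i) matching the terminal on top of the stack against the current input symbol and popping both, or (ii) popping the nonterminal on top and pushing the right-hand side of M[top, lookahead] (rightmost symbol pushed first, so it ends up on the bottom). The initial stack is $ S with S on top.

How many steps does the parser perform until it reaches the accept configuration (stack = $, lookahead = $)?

8

     Stack    Input      Action
  1  $ S      b b b g $  expand S ::= E D
  2  $ D E    b b b g $  expand E ::= b
  3  $ D b    b b b g $  match b
  4  $ D      b b g $    expand D ::= E b g
  5  $ g b E  b b g $    expand E ::= b
  6  $ g b b  b b g $    match b
  7  $ g b    b g $      match b
  8  $ g      g $        match g
Accept reached after 8 steps.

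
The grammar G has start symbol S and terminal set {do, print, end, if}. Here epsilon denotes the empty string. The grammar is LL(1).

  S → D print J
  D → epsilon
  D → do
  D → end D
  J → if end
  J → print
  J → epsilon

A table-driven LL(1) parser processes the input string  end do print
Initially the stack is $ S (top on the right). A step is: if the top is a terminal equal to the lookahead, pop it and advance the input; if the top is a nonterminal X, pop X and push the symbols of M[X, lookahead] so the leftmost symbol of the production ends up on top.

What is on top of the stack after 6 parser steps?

J

     Stack            Input           Action
  1  $ S              end do print $  expand S → D print J
  2  $ J print D      end do print $  expand D → end D
  3  $ J print D end  end do print $  match end
  4  $ J print D      do print $      expand D → do
  5  $ J print do     do print $      match do
  6  $ J print        print $         match print
Stack after step 6: $ J (top = J).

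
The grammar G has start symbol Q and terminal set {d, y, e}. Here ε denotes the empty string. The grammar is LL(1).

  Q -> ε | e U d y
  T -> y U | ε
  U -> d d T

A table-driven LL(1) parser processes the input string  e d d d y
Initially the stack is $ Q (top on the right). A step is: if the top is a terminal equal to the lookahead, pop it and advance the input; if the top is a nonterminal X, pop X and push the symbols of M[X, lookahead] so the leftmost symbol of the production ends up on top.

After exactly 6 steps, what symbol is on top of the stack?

d

     Stack        Input        Action
  1  $ Q          e d d d y $  expand Q -> e U d y
  2  $ y d U e    e d d d y $  match e
  3  $ y d U      d d d y $    expand U -> d d T
  4  $ y d T d d  d d d y $    match d
  5  $ y d T d    d d y $      match d
  6  $ y d T      d y $        expand T -> ε
Stack after step 6: $ y d (top = d).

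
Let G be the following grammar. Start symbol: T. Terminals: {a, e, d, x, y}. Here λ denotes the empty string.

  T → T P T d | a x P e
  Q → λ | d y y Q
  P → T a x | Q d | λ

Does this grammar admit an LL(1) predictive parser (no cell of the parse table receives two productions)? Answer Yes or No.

No

FIRST(T) = {a}
FIRST(Q) = {λ, d}
FIRST(P) = {λ, a, d}
FOLLOW(T) = {$, a, d}
FOLLOW(Q) = {d}
FOLLOW(P) = {a, e}
Cell M[P, a] receives both P → T a x and P → λ — the grammar is not LL(1).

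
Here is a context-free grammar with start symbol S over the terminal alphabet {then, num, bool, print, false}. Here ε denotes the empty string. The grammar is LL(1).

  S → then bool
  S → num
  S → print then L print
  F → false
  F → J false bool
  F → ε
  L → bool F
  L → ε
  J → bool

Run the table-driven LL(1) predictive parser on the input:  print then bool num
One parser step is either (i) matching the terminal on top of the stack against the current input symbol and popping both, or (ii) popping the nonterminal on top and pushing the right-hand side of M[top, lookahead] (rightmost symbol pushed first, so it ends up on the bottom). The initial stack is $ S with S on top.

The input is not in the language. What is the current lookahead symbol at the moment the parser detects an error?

step 1: stack=$ S  input=print then bool num $  — expand S → print then L print
step 2: stack=$ print L then print  input=print then bool num $  — match print
step 3: stack=$ print L then  input=then bool num $  — match then
step 4: stack=$ print L  input=bool num $  — expand L → bool F
step 5: stack=$ print F bool  input=bool num $  — match bool
step 6: stack=$ print F  input=num $  — error: M[F, num] is empty

num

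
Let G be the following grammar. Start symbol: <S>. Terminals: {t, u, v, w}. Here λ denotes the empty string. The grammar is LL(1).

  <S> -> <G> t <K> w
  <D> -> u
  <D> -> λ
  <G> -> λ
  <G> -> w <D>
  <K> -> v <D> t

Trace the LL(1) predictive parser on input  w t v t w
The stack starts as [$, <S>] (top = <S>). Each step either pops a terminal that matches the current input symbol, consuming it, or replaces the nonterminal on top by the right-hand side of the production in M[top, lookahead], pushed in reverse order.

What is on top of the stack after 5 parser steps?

step 1: stack=$ <S>  input=w t v t w $  — expand <S> -> <G> t <K> w
step 2: stack=$ w <K> t <G>  input=w t v t w $  — expand <G> -> w <D>
step 3: stack=$ w <K> t <D> w  input=w t v t w $  — match w
step 4: stack=$ w <K> t <D>  input=t v t w $  — expand <D> -> λ
step 5: stack=$ w <K> t  input=t v t w $  — match t
Stack after step 5: $ w <K> (top = <K>).

<K>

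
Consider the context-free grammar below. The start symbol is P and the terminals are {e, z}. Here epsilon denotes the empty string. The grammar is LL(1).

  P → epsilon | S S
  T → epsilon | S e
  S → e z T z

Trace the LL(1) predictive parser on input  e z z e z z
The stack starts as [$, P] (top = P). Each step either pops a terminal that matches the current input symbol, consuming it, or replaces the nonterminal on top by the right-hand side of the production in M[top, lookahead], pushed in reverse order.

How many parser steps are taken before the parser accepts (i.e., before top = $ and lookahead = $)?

step 1: stack=$ P  input=e z z e z z $  — expand P → S S
step 2: stack=$ S S  input=e z z e z z $  — expand S → e z T z
step 3: stack=$ S z T z e  input=e z z e z z $  — match e
step 4: stack=$ S z T z  input=z z e z z $  — match z
step 5: stack=$ S z T  input=z e z z $  — expand T → epsilon
step 6: stack=$ S z  input=z e z z $  — match z
step 7: stack=$ S  input=e z z $  — expand S → e z T z
step 8: stack=$ z T z e  input=e z z $  — match e
step 9: stack=$ z T z  input=z z $  — match z
step 10: stack=$ z T  input=z $  — expand T → epsilon
step 11: stack=$ z  input=z $  — match z
Accept reached after 11 steps.

11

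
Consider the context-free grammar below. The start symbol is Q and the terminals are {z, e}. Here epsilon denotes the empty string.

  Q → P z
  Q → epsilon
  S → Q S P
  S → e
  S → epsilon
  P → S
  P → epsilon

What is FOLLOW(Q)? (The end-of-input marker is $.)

FIRST(Q) = {epsilon, e, z}  (via P z)
FIRST(S) = {epsilon, e, z}  (via Q S P)
FIRST(P) = {epsilon, e, z}  (via S)
FOLLOW(Q) includes $ since Q is the start symbol.
FOLLOW(Q): in S→Q S P, Q is followed by S P with FIRST {epsilon, e, z}; in S→Q S P, the suffix after Q is nullable, so FOLLOW(Q) ⊇ FOLLOW(S) = {e, z}. Thus FOLLOW(Q) = {$, e, z}.
FOLLOW(S): in S→Q S P, S is followed by P with FIRST {epsilon, e, z}; in S→Q S P, the suffix after S is nullable (adds nothing new); in P→S, the suffix after S is empty, so FOLLOW(S) ⊇ FOLLOW(P) = {e, z}. Thus FOLLOW(S) = {e, z}.
FOLLOW(P): in Q→P z, P is followed by z with FIRST {z}; in S→Q S P, the suffix after P is empty, so FOLLOW(P) ⊇ FOLLOW(S) = {e, z}. Thus FOLLOW(P) = {e, z}.

{$, e, z}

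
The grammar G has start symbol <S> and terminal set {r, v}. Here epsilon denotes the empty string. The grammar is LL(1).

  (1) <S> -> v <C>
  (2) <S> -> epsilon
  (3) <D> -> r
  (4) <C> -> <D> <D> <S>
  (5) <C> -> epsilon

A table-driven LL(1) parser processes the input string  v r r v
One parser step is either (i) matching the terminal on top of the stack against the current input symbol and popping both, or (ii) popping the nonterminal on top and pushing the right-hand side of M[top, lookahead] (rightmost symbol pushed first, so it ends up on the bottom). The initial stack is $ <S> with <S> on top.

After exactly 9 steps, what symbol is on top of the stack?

step 1: stack=$ <S>  input=v r r v $  — expand <S> -> v <C>
step 2: stack=$ <C> v  input=v r r v $  — match v
step 3: stack=$ <C>  input=r r v $  — expand <C> -> <D> <D> <S>
step 4: stack=$ <S> <D> <D>  input=r r v $  — expand <D> -> r
step 5: stack=$ <S> <D> r  input=r r v $  — match r
step 6: stack=$ <S> <D>  input=r v $  — expand <D> -> r
step 7: stack=$ <S> r  input=r v $  — match r
step 8: stack=$ <S>  input=v $  — expand <S> -> v <C>
step 9: stack=$ <C> v  input=v $  — match v
Stack after step 9: $ <C> (top = <C>).

<C>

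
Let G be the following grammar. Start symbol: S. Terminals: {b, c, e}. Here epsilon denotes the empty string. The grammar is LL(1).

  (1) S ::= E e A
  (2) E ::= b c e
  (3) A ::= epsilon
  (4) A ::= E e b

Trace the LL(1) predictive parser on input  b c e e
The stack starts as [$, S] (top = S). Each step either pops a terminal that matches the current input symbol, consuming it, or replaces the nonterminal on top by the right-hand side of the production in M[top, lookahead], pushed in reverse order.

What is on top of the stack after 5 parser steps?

step 1: stack=$ S  input=b c e e $  — expand S ::= E e A
step 2: stack=$ A e E  input=b c e e $  — expand E ::= b c e
step 3: stack=$ A e e c b  input=b c e e $  — match b
step 4: stack=$ A e e c  input=c e e $  — match c
step 5: stack=$ A e e  input=e e $  — match e
Stack after step 5: $ A e (top = e).

e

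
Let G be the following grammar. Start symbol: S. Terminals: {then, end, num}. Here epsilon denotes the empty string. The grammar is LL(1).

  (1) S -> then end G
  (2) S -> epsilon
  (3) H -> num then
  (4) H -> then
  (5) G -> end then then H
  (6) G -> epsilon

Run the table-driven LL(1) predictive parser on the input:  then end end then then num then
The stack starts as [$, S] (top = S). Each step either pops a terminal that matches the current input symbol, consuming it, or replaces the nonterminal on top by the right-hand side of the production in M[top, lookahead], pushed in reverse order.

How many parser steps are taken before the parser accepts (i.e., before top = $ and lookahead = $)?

10

      Stack              Input                              Action
   1  $ S                then end end then then num then $  expand S -> then end G
   2  $ G end then       then end end then then num then $  match then
   3  $ G end            end end then then num then $       match end
   4  $ G                end then then num then $           expand G -> end then then H
   5  $ H then then end  end then then num then $           match end
   6  $ H then then      then then num then $               match then
   7  $ H then           then num then $                    match then
   8  $ H                num then $                         expand H -> num then
   9  $ then num         num then $                         match num
  10  $ then             then $                             match then
Accept reached after 10 steps.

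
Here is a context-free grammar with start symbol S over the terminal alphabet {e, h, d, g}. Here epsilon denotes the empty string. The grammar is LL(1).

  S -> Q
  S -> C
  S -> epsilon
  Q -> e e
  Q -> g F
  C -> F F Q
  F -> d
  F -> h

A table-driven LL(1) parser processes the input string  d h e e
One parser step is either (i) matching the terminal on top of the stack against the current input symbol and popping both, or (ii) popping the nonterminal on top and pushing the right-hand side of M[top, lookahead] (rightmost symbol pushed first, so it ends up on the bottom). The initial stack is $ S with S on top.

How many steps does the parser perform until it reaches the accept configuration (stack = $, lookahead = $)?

step 1: stack=$ S  input=d h e e $  — expand S -> C
step 2: stack=$ C  input=d h e e $  — expand C -> F F Q
step 3: stack=$ Q F F  input=d h e e $  — expand F -> d
step 4: stack=$ Q F d  input=d h e e $  — match d
step 5: stack=$ Q F  input=h e e $  — expand F -> h
step 6: stack=$ Q h  input=h e e $  — match h
step 7: stack=$ Q  input=e e $  — expand Q -> e e
step 8: stack=$ e e  input=e e $  — match e
step 9: stack=$ e  input=e $  — match e
Accept reached after 9 steps.

9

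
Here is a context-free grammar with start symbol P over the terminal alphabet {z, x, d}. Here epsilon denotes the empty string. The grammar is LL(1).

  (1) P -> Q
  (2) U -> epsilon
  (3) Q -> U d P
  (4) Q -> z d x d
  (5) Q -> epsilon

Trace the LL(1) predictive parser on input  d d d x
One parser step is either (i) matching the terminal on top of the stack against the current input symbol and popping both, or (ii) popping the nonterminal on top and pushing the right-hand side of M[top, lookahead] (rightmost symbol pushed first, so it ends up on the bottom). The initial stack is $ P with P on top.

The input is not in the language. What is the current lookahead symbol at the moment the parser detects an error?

step 1: stack=$ P  input=d d d x $  — expand P -> Q
step 2: stack=$ Q  input=d d d x $  — expand Q -> U d P
step 3: stack=$ P d U  input=d d d x $  — expand U -> epsilon
step 4: stack=$ P d  input=d d d x $  — match d
step 5: stack=$ P  input=d d x $  — expand P -> Q
step 6: stack=$ Q  input=d d x $  — expand Q -> U d P
step 7: stack=$ P d U  input=d d x $  — expand U -> epsilon
step 8: stack=$ P d  input=d d x $  — match d
step 9: stack=$ P  input=d x $  — expand P -> Q
step 10: stack=$ Q  input=d x $  — expand Q -> U d P
step 11: stack=$ P d U  input=d x $  — expand U -> epsilon
step 12: stack=$ P d  input=d x $  — match d
step 13: stack=$ P  input=x $  — error: M[P, x] is empty

x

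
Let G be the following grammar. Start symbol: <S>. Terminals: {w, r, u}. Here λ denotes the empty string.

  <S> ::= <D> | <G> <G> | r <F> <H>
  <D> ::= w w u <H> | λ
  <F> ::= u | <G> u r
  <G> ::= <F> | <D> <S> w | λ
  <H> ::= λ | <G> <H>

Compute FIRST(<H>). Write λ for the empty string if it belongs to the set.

FIRST(<D>) = {λ, w}
FIRST(<S>) = {λ, r, u, w}  (via <D>, <G> <G>)
FIRST(<F>) = {r, u, w}  (via <G> u r)
FIRST(<G>) = {λ, r, u, w}  (via <F>, <D> <S> w)
FIRST(<H>) = {λ, r, u, w}  (via <G> <H>)

{λ, r, u, w}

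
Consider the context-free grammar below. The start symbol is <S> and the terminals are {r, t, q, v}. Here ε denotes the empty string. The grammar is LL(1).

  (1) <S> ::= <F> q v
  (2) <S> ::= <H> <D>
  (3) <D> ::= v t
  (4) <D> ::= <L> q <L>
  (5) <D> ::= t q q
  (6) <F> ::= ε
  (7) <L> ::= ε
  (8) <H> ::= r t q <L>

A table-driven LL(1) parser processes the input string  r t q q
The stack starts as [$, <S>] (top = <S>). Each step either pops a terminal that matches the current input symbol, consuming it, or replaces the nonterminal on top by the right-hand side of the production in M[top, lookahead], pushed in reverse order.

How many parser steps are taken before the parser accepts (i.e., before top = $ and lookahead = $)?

step 1: stack=$ <S>  input=r t q q $  — expand <S> ::= <H> <D>
step 2: stack=$ <D> <H>  input=r t q q $  — expand <H> ::= r t q <L>
step 3: stack=$ <D> <L> q t r  input=r t q q $  — match r
step 4: stack=$ <D> <L> q t  input=t q q $  — match t
step 5: stack=$ <D> <L> q  input=q q $  — match q
step 6: stack=$ <D> <L>  input=q $  — expand <L> ::= ε
step 7: stack=$ <D>  input=q $  — expand <D> ::= <L> q <L>
step 8: stack=$ <L> q <L>  input=q $  — expand <L> ::= ε
step 9: stack=$ <L> q  input=q $  — match q
step 10: stack=$ <L>  input=$  — expand <L> ::= ε
Accept reached after 10 steps.

10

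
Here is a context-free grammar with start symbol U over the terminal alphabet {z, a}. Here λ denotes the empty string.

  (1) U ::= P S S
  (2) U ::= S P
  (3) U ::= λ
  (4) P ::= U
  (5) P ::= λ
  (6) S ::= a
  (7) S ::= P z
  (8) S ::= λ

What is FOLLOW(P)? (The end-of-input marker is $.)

{$, a, z}

FIRST(U): from U::=P S S we get {λ, a, z}; from U::=S P we get {λ, a, z}; from U::=λ we get {λ}. So FIRST(U) = {λ, a, z}.
FIRST(P): from P::=U we get {λ, a, z}; from P::=λ we get {λ}. So FIRST(P) = {λ, a, z}.
FIRST(S): from S::=a we get {a}; from S::=P z we get {a, z}; from S::=λ we get {λ}. So FIRST(S) = {λ, a, z}.
FOLLOW(U) includes $ since U is the start symbol.
FOLLOW(U): in P::=U, the suffix after U is empty, so FOLLOW(U) ⊇ FOLLOW(P) = {$, a, z}. Thus FOLLOW(U) = {$, a, z}.
FOLLOW(P): in U::=P S S, P is followed by S S with FIRST {λ, a, z}; in U::=P S S, the suffix after P is nullable, so FOLLOW(P) ⊇ FOLLOW(U) = {$, a, z}; in U::=S P, the suffix after P is empty, so FOLLOW(P) ⊇ FOLLOW(U) = {$, a, z}; in S::=P z, P is followed by z with FIRST {z}. Thus FOLLOW(P) = {$, a, z}.
FOLLOW(S): in U::=P S S (occurrence 1), S is followed by S with FIRST {λ, a, z}; in U::=P S S (occurrence 1), the suffix after S is nullable, so FOLLOW(S) ⊇ FOLLOW(U) = {$, a, z}; in U::=P S S (occurrence 2), the suffix after S is empty, so FOLLOW(S) ⊇ FOLLOW(U) = {$, a, z}; in U::=S P, S is followed by P with FIRST {λ, a, z}; in U::=S P, the suffix after S is nullable, so FOLLOW(S) ⊇ FOLLOW(U) = {$, a, z}. Thus FOLLOW(S) = {$, a, z}.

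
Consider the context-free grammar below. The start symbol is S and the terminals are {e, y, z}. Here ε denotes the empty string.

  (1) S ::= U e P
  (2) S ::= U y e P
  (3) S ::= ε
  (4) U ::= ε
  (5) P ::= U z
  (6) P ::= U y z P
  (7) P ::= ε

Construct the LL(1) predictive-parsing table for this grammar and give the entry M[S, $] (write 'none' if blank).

FIRST(U) = {ε}
FIRST(S) = {ε, e, y}  (via U e P, U y e P)
FIRST(P) = {ε, y, z}  (via U z, U y z P)
FOLLOW(S) includes $ since S is the start symbol.
FOLLOW(S): S appears on no right-hand side. Thus FOLLOW(S) = {$}.
For S ::= U e P: FIRST(U e P) = {e}, so it goes in M[S, t] for t ∈ {e}.
For S ::= U y e P: FIRST(U y e P) = {y}, so it goes in M[S, t] for t ∈ {y}.
For S ::= ε: FIRST(ε) = {ε}, so it goes in M[S, t] for t ∈ {}; since ε ∈ FIRST, also for every t ∈ FOLLOW(S) = {$}.

S ::= ε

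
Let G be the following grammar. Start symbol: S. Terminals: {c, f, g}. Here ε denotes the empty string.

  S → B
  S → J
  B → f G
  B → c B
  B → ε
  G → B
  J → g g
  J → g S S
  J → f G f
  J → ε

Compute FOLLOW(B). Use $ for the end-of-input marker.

FIRST(B): from B→f G we get {f}; from B→c B we get {c}; from B→ε we get {ε}. So FIRST(B) = {ε, c, f}.
FIRST(J): from J→g g we get {g}; from J→g S S we get {g}; from J→f G f we get {f}; from J→ε we get {ε}. So FIRST(J) = {ε, f, g}.
FIRST(S): from S→B we get {ε, c, f}; from S→J we get {ε, f, g}. So FIRST(S) = {ε, c, f, g}.
FIRST(G): from G→B we get {ε, c, f}. So FIRST(G) = {ε, c, f}.
FOLLOW(S) includes $ since S is the start symbol.
FOLLOW(S): in J→g S S (occurrence 1), S is followed by S with FIRST {ε, c, f, g}; in J→g S S (occurrence 1), the suffix after S is nullable, so FOLLOW(S) ⊇ FOLLOW(J) = {$, c, f, g}; in J→g S S (occurrence 2), the suffix after S is empty, so FOLLOW(S) ⊇ FOLLOW(J) = {$, c, f, g}. Thus FOLLOW(S) = {$, c, f, g}.
FOLLOW(J): in S→J, the suffix after J is empty, so FOLLOW(J) ⊇ FOLLOW(S) = {$, c, f, g}. Thus FOLLOW(J) = {$, c, f, g}.
FOLLOW(B): in S→B, the suffix after B is empty, so FOLLOW(B) ⊇ FOLLOW(S) = {$, c, f, g}; in B→c B, the suffix after B is empty (adds nothing new); in G→B, the suffix after B is empty, so FOLLOW(B) ⊇ FOLLOW(G) = {$, c, f, g}. Thus FOLLOW(B) = {$, c, f, g}.
FOLLOW(G): in B→f G, the suffix after G is empty, so FOLLOW(G) ⊇ FOLLOW(B) = {$, c, f, g}; in J→f G f, G is followed by f with FIRST {f}. Thus FOLLOW(G) = {$, c, f, g}.

{$, c, f, g}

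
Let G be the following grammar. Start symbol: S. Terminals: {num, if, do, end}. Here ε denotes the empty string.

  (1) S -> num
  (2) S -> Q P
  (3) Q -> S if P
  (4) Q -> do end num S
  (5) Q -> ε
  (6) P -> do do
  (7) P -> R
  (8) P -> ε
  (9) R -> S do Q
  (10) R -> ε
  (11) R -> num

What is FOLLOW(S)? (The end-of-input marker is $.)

{$, do, if, num}

FIRST(S): from S->num we get {num}; from S->Q P we get {ε, do, if, num}. So FIRST(S) = {ε, do, if, num}.
FIRST(Q): from Q->S if P we get {do, if, num}; from Q->do end num S we get {do}; from Q->ε we get {ε}. So FIRST(Q) = {ε, do, if, num}.
FIRST(R): from R->S do Q we get {do, if, num}; from R->ε we get {ε}; from R->num we get {num}. So FIRST(R) = {ε, do, if, num}.
FIRST(P): from P->do do we get {do}; from P->R we get {ε, do, if, num}; from P->ε we get {ε}. So FIRST(P) = {ε, do, if, num}.
FOLLOW(S) includes $ since S is the start symbol.
FOLLOW(S): in Q->S if P, S is followed by if P with FIRST {if}; in Q->do end num S, the suffix after S is empty, so FOLLOW(S) ⊇ FOLLOW(Q) = {$, do, if, num}; in R->S do Q, S is followed by do Q with FIRST {do}. Thus FOLLOW(S) = {$, do, if, num}.
FOLLOW(Q): in S->Q P, Q is followed by P with FIRST {ε, do, if, num}; in S->Q P, the suffix after Q is nullable, so FOLLOW(Q) ⊇ FOLLOW(S) = {$, do, if, num}; in R->S do Q, the suffix after Q is empty, so FOLLOW(Q) ⊇ FOLLOW(R) = {$, do, if, num}. Thus FOLLOW(Q) = {$, do, if, num}.
FOLLOW(P): in S->Q P, the suffix after P is empty, so FOLLOW(P) ⊇ FOLLOW(S) = {$, do, if, num}; in Q->S if P, the suffix after P is empty, so FOLLOW(P) ⊇ FOLLOW(Q) = {$, do, if, num}. Thus FOLLOW(P) = {$, do, if, num}.
FOLLOW(R): in P->R, the suffix after R is empty, so FOLLOW(R) ⊇ FOLLOW(P) = {$, do, if, num}. Thus FOLLOW(R) = {$, do, if, num}.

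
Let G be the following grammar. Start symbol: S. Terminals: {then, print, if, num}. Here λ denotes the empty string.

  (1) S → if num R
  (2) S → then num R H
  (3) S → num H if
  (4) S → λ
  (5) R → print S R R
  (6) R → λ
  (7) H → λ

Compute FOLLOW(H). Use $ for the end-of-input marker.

FIRST(S): from S→if num R we get {if}; from S→then num R H we get {then}; from S→num H if we get {num}; from S→λ we get {λ}. So FIRST(S) = {λ, if, num, then}.
FIRST(R): from R→print S R R we get {print}; from R→λ we get {λ}. So FIRST(R) = {λ, print}.
FIRST(H): from H→λ we get {λ}. So FIRST(H) = {λ}.
FOLLOW(S) includes $ since S is the start symbol.
FOLLOW(S): in R→print S R R, S is followed by R R with FIRST {λ, print}; in R→print S R R, the suffix after S is nullable, so FOLLOW(S) ⊇ FOLLOW(R) = {$, print}. Thus FOLLOW(S) = {$, print}.
FOLLOW(R): in S→if num R, the suffix after R is empty, so FOLLOW(R) ⊇ FOLLOW(S) = {$, print}; in S→then num R H, R is followed by H with FIRST {λ}; in S→then num R H, the suffix after R is nullable, so FOLLOW(R) ⊇ FOLLOW(S) = {$, print}; in R→print S R R (occurrence 1), R is followed by R with FIRST {λ, print}; in R→print S R R (occurrence 1), the suffix after R is nullable (adds nothing new); in R→print S R R (occurrence 2), the suffix after R is empty (adds nothing new). Thus FOLLOW(R) = {$, print}.
FOLLOW(H): in S→then num R H, the suffix after H is empty, so FOLLOW(H) ⊇ FOLLOW(S) = {$, print}; in S→num H if, H is followed by if with FIRST {if}. Thus FOLLOW(H) = {$, if, print}.

{$, if, print}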